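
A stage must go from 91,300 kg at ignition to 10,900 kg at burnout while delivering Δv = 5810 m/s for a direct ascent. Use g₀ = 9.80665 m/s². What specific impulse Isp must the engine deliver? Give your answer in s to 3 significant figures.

ln(m₀/m_f) = ln(91300/10900) = ln(8.376) = 2.1254.
v_e = Δv / ln(m₀/m_f) = 5810 / 2.1254 = 2733.6 m/s.
Isp = v_e / g₀ = 2733.6 / 9.80665 = 278.8 s.

Isp ≈ 279 s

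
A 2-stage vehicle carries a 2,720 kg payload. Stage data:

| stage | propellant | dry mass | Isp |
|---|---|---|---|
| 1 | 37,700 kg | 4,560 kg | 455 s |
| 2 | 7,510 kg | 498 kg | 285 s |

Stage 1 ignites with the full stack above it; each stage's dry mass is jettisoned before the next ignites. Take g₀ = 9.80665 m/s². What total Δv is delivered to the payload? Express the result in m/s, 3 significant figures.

Ignition mass of stage 1 = 37,700+4,560 + 7,510+498 + 2,720 = 52,988 kg.
Stage 1: m₀ = 52,988 kg, m_f = 52,988 − 37,700 = 15,288 kg; Δv = 455×9.80665×ln(3.466) = 4462.0×1.2430 ≈ 5546 m/s.
Stage 2: m₀ = 10,728 kg, m_f = 10,728 − 7,510 = 3,218 kg; Δv = 285×9.80665×ln(3.334) = 2794.9×1.2041 ≈ 3365 m/s.
Total Δv = 5546 + 3365 = 8911 m/s.

Δv ≈ 8910 m/s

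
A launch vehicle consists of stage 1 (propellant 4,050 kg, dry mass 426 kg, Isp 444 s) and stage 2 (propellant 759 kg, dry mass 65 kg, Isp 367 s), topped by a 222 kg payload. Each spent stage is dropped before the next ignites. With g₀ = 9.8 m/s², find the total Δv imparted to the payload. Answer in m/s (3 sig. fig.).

Δv ≈ 10400 m/s

Ignition mass of stage 1 = 4,050+426 + 759+65 + 222 = 5,522 kg.
Stage 1: m₀ = 5,522 kg, m_f = 5,522 − 4,050 = 1,472 kg; Δv = 444×9.8×ln(3.751) = 4351.2×1.3221 ≈ 5753 m/s.
Stage 2: m₀ = 1,046 kg, m_f = 1,046 − 759 = 287 kg; Δv = 367×9.8×ln(3.645) = 3596.6×1.2932 ≈ 4651 m/s.
Total Δv = 5753 + 4651 = 10404 m/s.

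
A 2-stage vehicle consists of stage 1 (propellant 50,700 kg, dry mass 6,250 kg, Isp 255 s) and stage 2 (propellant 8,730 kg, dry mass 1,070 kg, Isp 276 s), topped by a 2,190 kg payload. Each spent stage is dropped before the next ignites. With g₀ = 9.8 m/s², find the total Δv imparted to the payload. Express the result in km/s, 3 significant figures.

Δv ≈ 6.85 km/s

Ignition mass of stage 1 = 50,700+6,250 + 8,730+1,070 + 2,190 = 68,940 kg.
Stage 1: m₀ = 68,940 kg, m_f = 68,940 − 50,700 = 18,240 kg; Δv = 255×9.8×ln(3.78) = 2499.0×1.3296 ≈ 3323 m/s.
Stage 2: m₀ = 11,990 kg, m_f = 11,990 − 8,730 = 3,260 kg; Δv = 276×9.8×ln(3.678) = 2704.8×1.3023 ≈ 3523 m/s.
Total Δv = 3323 + 3523 = 6846 m/s.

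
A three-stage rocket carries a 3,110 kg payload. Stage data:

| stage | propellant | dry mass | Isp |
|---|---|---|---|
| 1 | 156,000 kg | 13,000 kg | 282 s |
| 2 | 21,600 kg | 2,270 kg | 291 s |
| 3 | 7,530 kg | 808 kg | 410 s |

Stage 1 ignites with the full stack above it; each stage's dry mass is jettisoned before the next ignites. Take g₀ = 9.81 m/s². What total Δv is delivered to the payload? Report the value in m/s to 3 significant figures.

Ignition mass of stage 1 = 156,000+13,000 + 21,600+2,270 + 7,530+808 + 3,110 = 204,318 kg.
Stage 1: m₀ = 204,318 kg, m_f = 204,318 − 156,000 = 48,318 kg; Δv = 282×9.81×ln(4.229) = 2766.4×1.4419 ≈ 3989 m/s.
Stage 2: m₀ = 35,318 kg, m_f = 35,318 − 21,600 = 13,718 kg; Δv = 291×9.81×ln(2.575) = 2854.7×0.9457 ≈ 2700 m/s.
Stage 3: m₀ = 11,448 kg, m_f = 11,448 − 7,530 = 3,918 kg; Δv = 410×9.81×ln(2.922) = 4022.1×1.0722 ≈ 4313 m/s.
Total Δv = 3989 + 2700 + 4313 = 11002 m/s.

Δv ≈ 11000 m/s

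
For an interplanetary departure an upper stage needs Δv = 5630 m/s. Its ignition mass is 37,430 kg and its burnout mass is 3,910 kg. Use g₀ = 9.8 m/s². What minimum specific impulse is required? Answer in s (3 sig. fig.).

Isp ≈ 254 s

ln(m₀/m_f) = ln(37430/3910) = ln(9.573) = 2.2589.
Using Δv = v_e ln(m₀/m_f): v_e = Δv / ln(m₀/m_f) = 5630 / 2.2589 = 2492.3 m/s.
Isp = v_e / g₀ = 2492.3 / 9.8 = 254.3 s.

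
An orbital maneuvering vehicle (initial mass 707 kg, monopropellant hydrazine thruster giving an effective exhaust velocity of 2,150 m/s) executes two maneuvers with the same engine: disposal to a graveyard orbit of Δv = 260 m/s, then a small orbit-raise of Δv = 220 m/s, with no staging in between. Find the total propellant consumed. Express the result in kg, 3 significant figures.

total propellant consumed ≈ 141 kg

After the first burn: m = 707 × exp(−260/2150.0) = 707 × 0.88610 = 626.473 kg.
After the second burn: m = 626.473 × exp(−220/2150.0) = 626.473 × 0.90274 = 565.542 kg.
Total propellant = m₀ − m_final = 707 − 565.542 = 141.458 kg.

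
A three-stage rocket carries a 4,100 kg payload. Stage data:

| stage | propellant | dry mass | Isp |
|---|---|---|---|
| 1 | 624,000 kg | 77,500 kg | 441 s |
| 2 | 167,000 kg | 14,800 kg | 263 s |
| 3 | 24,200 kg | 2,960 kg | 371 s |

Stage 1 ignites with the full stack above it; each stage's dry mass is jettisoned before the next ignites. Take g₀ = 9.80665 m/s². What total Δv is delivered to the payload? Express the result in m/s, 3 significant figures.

Δv ≈ 14300 m/s

Ignition mass of stage 1 = 624,000+77,500 + 167,000+14,800 + 24,200+2,960 + 4,100 = 914,560 kg.
Stage 1: m₀ = 914,560 kg, m_f = 914,560 − 624,000 = 290,560 kg; Δv = 441×9.80665×ln(3.148) = 4324.7×1.1466 ≈ 4959 m/s.
Stage 2: m₀ = 213,060 kg, m_f = 213,060 − 167,000 = 46,060 kg; Δv = 263×9.80665×ln(4.626) = 2579.1×1.5316 ≈ 3950 m/s.
Stage 3: m₀ = 31,260 kg, m_f = 31,260 − 24,200 = 7,060 kg; Δv = 371×9.80665×ln(4.428) = 3638.3×1.4879 ≈ 5413 m/s.
Total Δv = 4959 + 3950 + 5413 = 14322 m/s.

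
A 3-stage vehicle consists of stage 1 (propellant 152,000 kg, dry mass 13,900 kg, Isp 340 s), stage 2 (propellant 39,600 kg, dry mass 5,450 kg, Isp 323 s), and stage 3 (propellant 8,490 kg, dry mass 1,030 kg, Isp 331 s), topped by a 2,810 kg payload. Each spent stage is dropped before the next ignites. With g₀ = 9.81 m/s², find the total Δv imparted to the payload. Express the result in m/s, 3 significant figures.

Ignition mass of stage 1 = 152,000+13,900 + 39,600+5,450 + 8,490+1,030 + 2,810 = 223,280 kg.
Stage 1: m₀ = 223,280 kg, m_f = 223,280 − 152,000 = 71,280 kg; Δv = 340×9.81×ln(3.132) = 3335.4×1.1418 ≈ 3808 m/s.
Stage 2: m₀ = 57,380 kg, m_f = 57,380 − 39,600 = 17,780 kg; Δv = 323×9.81×ln(3.227) = 3168.6×1.1716 ≈ 3712 m/s.
Stage 3: m₀ = 12,330 kg, m_f = 12,330 − 8,490 = 3,840 kg; Δv = 331×9.81×ln(3.211) = 3247.1×1.1666 ≈ 3788 m/s.
Total Δv = 3808 + 3712 + 3788 = 11308 m/s.

Δv ≈ 11300 m/s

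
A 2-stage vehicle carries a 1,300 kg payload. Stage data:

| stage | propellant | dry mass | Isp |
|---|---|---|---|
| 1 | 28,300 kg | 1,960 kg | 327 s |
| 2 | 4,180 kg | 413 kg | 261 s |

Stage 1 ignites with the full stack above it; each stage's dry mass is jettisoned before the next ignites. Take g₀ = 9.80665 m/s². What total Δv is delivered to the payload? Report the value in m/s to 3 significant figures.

Ignition mass of stage 1 = 28,300+1,960 + 4,180+413 + 1,300 = 36,153 kg.
Stage 1: m₀ = 36,153 kg, m_f = 36,153 − 28,300 = 7,853 kg; Δv = 327×9.80665×ln(4.604) = 3206.8×1.5269 ≈ 4896 m/s.
Stage 2: m₀ = 5,893 kg, m_f = 5,893 − 4,180 = 1,713 kg; Δv = 261×9.80665×ln(3.44) = 2559.5×1.2355 ≈ 3162 m/s.
Total Δv = 4896 + 3162 = 8058 m/s.

Δv ≈ 8060 m/s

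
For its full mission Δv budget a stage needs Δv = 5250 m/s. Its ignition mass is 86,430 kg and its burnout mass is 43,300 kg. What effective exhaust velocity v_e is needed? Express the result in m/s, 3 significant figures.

ln(m₀/m_f) = ln(86430/43300) = ln(1.996) = 0.6912.
From the ideal rocket equation, v_e = Δv / ln(m₀/m_f) = 5250 / 0.6912 = 7595.7 m/s.

v_e ≈ 7600 m/s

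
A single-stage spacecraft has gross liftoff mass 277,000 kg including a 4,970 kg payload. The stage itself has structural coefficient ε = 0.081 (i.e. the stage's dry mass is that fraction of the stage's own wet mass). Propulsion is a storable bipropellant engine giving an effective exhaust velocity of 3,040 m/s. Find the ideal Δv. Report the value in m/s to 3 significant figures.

Δv ≈ 7080 m/s

Stage wet mass = m₀ − payload = 277,000 − 4,970 = 272,030 kg.
Stage dry mass = ε × stage wet mass = 0.081 × 272,030 = 22,034.4 kg.
Burnout mass m_f = stage dry + payload = 22,034.4 + 4,970 = 27,004.4 kg.
Δv = v_e · ln(277,000/27,004.4) = 3040.0 × ln(10.26) = 3040.0 × 2.3280 ≈ 7077 m/s.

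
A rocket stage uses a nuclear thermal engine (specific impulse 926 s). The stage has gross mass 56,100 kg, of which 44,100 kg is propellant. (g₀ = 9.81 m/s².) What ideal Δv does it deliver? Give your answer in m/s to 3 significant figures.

Δv ≈ 14000 m/s

v_e = Isp · g₀ = 926 × 9.81 = 9084.1 m/s.
m_f = m₀ − m_prop = 56,100 − 44,100 = 12,000 kg.
Δv = v_e · ln(m₀/m_f) = 9084.1 × ln(4.675) = 9084.1 × 1.5422 ≈ 14009.7 m/s.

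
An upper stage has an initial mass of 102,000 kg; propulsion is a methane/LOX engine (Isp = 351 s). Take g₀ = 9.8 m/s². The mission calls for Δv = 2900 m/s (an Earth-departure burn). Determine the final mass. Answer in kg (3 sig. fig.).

final mass ≈ 43900 kg

v_e = Isp · g₀ = 351 × 9.8 = 3439.8 m/s.
By the Tsiolkovsky rocket equation, m₀/m_f = exp(Δv / v_e) = exp(2900 / 3439.8) = exp(0.8431) = 2.3235.
m_f = m₀ / 2.3235 = 102,000 / 2.3235 = 43,899.3 kg.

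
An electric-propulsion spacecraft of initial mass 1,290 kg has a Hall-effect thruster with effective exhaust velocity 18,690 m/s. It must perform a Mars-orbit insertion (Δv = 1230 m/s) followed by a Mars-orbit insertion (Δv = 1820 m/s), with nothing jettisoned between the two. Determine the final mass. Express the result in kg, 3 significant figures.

After the first burn: m = 1290 × exp(−1230/18690.0) = 1290 × 0.93631 = 1,207.84 kg.
After the second burn: m = 1,207.84 × exp(−1820/18690.0) = 1,207.84 × 0.90721 = 1,095.76 kg.

final mass ≈ 1100 kg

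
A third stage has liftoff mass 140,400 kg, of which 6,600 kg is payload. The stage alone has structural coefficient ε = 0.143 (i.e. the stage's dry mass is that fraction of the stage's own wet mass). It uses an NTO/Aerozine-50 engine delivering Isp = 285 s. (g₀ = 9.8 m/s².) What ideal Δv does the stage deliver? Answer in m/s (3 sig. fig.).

Δv ≈ 4740 m/s

Stage wet mass = m₀ − payload = 140,400 − 6,600 = 133,800 kg.
Stage dry mass = ε × stage wet mass = 0.143 × 133,800 = 19,133.4 kg.
Burnout mass m_f = stage dry + payload = 19,133.4 + 6,600 = 25,733.4 kg.
v_e = Isp · g₀ = 285 × 9.8 = 2793.0 m/s.
Rocket equation: Δv = v_e · ln(140,400/25,733.4) = 2793.0 × ln(5.456) = 2793.0 × 1.6967 ≈ 4739 m/s.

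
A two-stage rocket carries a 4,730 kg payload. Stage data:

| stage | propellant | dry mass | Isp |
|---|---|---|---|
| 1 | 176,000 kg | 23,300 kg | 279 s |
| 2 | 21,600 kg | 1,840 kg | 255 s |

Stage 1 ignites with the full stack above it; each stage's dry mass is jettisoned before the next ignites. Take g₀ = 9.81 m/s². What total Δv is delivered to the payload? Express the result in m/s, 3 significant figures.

Δv ≈ 7710 m/s

Ignition mass of stage 1 = 176,000+23,300 + 21,600+1,840 + 4,730 = 227,470 kg.
Stage 1: m₀ = 227,470 kg, m_f = 227,470 − 176,000 = 51,470 kg; Δv = 279×9.81×ln(4.419) = 2737.0×1.4860 ≈ 4067 m/s.
Stage 2: m₀ = 28,170 kg, m_f = 28,170 − 21,600 = 6,570 kg; Δv = 255×9.81×ln(4.288) = 2501.6×1.4557 ≈ 3642 m/s.
Total Δv = 4067 + 3642 = 7709 m/s.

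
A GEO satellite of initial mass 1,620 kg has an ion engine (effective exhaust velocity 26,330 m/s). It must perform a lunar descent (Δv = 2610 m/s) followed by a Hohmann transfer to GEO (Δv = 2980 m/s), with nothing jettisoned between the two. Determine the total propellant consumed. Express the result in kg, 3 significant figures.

After the first burn: m = 1620 × exp(−2610/26330.0) = 1620 × 0.90563 = 1,467.12 kg.
After the second burn: m = 1,467.12 × exp(−2980/26330.0) = 1,467.12 × 0.89299 = 1,310.12 kg.
Total propellant = m₀ − m_final = 1620 − 1,310.12 = 309.88 kg.

total propellant consumed ≈ 310 kg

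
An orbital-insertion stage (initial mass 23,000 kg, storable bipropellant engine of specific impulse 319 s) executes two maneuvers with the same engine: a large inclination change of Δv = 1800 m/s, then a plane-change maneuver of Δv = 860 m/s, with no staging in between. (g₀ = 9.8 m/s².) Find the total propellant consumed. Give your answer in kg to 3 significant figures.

v_e = Isp · g₀ = 319 × 9.8 = 3126.2 m/s.
After the first burn: m = 23000 × exp(−1800/3126.2) = 23000 × 0.56227 = 12,932.2 kg.
After the second burn: m = 12,932.2 × exp(−860/3126.2) = 12,932.2 × 0.75950 = 9,822.01 kg.
Total propellant = m₀ − m_final = 23000 − 9,822.01 = 13,177.99 kg.

total propellant consumed ≈ 13200 kg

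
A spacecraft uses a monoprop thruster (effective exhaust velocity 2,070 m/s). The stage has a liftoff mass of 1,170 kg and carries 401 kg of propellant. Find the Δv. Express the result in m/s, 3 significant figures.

Δv ≈ 869 m/s

m_f = m₀ − m_prop = 1,170 − 401 = 769 kg.
Δv = v_e · ln(m₀/m_f) = 2070.0 × ln(1.521) = 2070.0 × 0.4197 ≈ 868.7 m/s.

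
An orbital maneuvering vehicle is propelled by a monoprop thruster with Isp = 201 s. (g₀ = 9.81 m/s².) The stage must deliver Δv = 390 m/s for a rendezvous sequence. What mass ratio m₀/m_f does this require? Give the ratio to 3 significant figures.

mass ratio ≈ 1.22

v_e = Isp · g₀ = 201 × 9.81 = 1971.8 m/s.
m₀/m_f = exp(Δv / v_e) = exp(390 / 1971.8) = exp(0.1978) = 1.2187.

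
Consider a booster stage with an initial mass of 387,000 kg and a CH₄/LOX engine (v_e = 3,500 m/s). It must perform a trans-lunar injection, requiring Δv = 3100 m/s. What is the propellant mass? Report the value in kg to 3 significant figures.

m₀/m_f = exp(Δv / v_e) = exp(3100 / 3500.0) = exp(0.8857) = 2.4247.
m_f = 387,000 / 2.4247 = 159,607 kg, so propellant = m₀ − m_f = 387,000 − 159,607 = 227,393 kg.

propellant mass ≈ 227000 kg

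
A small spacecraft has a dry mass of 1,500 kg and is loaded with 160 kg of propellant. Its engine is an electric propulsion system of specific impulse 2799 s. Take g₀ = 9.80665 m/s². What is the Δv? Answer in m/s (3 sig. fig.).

Δv ≈ 2780 m/s

v_e = Isp · g₀ = 2799 × 9.80665 = 27448.8 m/s.
m₀ = m_dry + m_prop = 1,500 + 160 = 1,660 kg.
By the Tsiolkovsky rocket equation, Δv = v_e · ln(m₀/m_f) = 27448.8 × ln(1.107) = 27448.8 × 0.1014 ≈ 2782.0 m/s.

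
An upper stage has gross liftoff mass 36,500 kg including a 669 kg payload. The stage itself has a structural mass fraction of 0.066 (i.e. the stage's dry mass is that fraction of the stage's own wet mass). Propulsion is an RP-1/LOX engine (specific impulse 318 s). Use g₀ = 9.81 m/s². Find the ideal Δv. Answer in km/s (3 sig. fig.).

Stage wet mass = m₀ − payload = 36,500 − 669 = 35,831 kg.
Stage dry mass = ε × stage wet mass = 0.066 × 35,831 = 2,364.85 kg.
Burnout mass m_f = stage dry + payload = 2,364.85 + 669 = 3,033.85 kg.
v_e = Isp · g₀ = 318 × 9.81 = 3119.6 m/s.
Rocket equation: Δv = v_e · ln(36,500/3,033.85) = 3119.6 × ln(12.03) = 3119.6 × 2.4875 ≈ 7760 m/s.

Δv ≈ 7.76 km/s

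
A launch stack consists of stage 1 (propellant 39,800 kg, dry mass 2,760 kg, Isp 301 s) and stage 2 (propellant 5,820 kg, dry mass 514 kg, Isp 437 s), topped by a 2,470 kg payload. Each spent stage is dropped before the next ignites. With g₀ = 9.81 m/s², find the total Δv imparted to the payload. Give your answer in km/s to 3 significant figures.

Δv ≈ 9.04 km/s

Ignition mass of stage 1 = 39,800+2,760 + 5,820+514 + 2,470 = 51,364 kg.
Stage 1: m₀ = 51,364 kg, m_f = 51,364 − 39,800 = 11,564 kg; Δv = 301×9.81×ln(4.442) = 2952.8×1.4910 ≈ 4403 m/s.
Stage 2: m₀ = 8,804 kg, m_f = 8,804 − 5,820 = 2,984 kg; Δv = 437×9.81×ln(2.95) = 4287.0×1.0819 ≈ 4638 m/s.
Total Δv = 4403 + 4638 = 9041 m/s.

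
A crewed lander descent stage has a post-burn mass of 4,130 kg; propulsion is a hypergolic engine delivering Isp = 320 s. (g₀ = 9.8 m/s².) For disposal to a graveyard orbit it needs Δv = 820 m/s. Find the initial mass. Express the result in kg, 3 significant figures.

initial mass ≈ 5360 kg

v_e = Isp · g₀ = 320 × 9.8 = 3136.0 m/s.
m₀/m_f = exp(Δv / v_e) = exp(820 / 3136.0) = exp(0.2615) = 1.2989.
m₀ = m_f × 1.2989 = 4,130 × 1.2989 = 5,364.46 kg.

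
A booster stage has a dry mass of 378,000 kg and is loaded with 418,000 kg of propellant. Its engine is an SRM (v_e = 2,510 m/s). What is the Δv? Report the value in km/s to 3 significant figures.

Δv ≈ 1.87 km/s

m₀ = m_dry + m_prop = 378,000 + 418,000 = 796,000 kg.
Rocket equation: Δv = v_e · ln(m₀/m_f) = 2510.0 × ln(2.106) = 2510.0 × 0.7447 ≈ 1869.2 m/s.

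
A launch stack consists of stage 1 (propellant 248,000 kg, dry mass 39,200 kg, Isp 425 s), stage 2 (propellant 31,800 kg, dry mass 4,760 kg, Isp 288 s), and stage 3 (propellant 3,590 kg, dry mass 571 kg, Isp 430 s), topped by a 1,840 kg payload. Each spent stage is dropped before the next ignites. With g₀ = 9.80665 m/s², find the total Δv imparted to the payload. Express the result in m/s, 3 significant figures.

Δv ≈ 13500 m/s

Ignition mass of stage 1 = 248,000+39,200 + 31,800+4,760 + 3,590+571 + 1,840 = 329,761 kg.
Stage 1: m₀ = 329,761 kg, m_f = 329,761 − 248,000 = 81,761 kg; Δv = 425×9.80665×ln(4.033) = 4167.8×1.3946 ≈ 5812 m/s.
Stage 2: m₀ = 42,561 kg, m_f = 42,561 − 31,800 = 10,761 kg; Δv = 288×9.80665×ln(3.955) = 2824.3×1.3750 ≈ 3883 m/s.
Stage 3: m₀ = 6,001 kg, m_f = 6,001 − 3,590 = 2,411 kg; Δv = 430×9.80665×ln(2.489) = 4216.9×0.9119 ≈ 3845 m/s.
Total Δv = 5812 + 3883 + 3845 = 13540 m/s.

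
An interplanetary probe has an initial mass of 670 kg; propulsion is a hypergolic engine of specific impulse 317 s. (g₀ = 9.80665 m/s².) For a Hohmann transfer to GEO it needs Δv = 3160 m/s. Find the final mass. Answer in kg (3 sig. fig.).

final mass ≈ 242 kg

v_e = Isp · g₀ = 317 × 9.80665 = 3108.7 m/s.
From the ideal rocket equation, m₀/m_f = exp(Δv / v_e) = exp(3160 / 3108.7) = exp(1.0165) = 2.7635.
m_f = m₀ / 2.7635 = 670 / 2.7635 = 242.446 kg.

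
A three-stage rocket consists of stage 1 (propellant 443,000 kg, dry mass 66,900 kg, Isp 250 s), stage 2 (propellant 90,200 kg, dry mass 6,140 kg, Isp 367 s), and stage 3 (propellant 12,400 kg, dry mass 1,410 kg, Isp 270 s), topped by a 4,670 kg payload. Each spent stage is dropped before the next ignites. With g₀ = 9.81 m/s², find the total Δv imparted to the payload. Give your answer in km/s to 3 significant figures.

Ignition mass of stage 1 = 443,000+66,900 + 90,200+6,140 + 12,400+1,410 + 4,670 = 624,720 kg.
Stage 1: m₀ = 624,720 kg, m_f = 624,720 − 443,000 = 181,720 kg; Δv = 250×9.81×ln(3.438) = 2452.5×1.2348 ≈ 3028 m/s.
Stage 2: m₀ = 114,820 kg, m_f = 114,820 − 90,200 = 24,620 kg; Δv = 367×9.81×ln(4.664) = 3600.3×1.5398 ≈ 5544 m/s.
Stage 3: m₀ = 18,480 kg, m_f = 18,480 − 12,400 = 6,080 kg; Δv = 270×9.81×ln(3.039) = 2648.7×1.1117 ≈ 2945 m/s.
Total Δv = 3028 + 5544 + 2945 = 11517 m/s.

Δv ≈ 11.5 km/s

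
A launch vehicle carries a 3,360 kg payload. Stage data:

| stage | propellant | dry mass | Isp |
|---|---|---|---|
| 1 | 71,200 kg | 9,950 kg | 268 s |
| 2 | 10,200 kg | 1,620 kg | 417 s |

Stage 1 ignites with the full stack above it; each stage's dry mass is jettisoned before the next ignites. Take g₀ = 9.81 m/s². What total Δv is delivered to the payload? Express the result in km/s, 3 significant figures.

Δv ≈ 8.09 km/s

Ignition mass of stage 1 = 71,200+9,950 + 10,200+1,620 + 3,360 = 96,330 kg.
Stage 1: m₀ = 96,330 kg, m_f = 96,330 − 71,200 = 25,130 kg; Δv = 268×9.81×ln(3.833) = 2629.1×1.3437 ≈ 3533 m/s.
Stage 2: m₀ = 15,180 kg, m_f = 15,180 − 10,200 = 4,980 kg; Δv = 417×9.81×ln(3.048) = 4090.8×1.1145 ≈ 4559 m/s.
Total Δv = 3533 + 4559 = 8092 m/s.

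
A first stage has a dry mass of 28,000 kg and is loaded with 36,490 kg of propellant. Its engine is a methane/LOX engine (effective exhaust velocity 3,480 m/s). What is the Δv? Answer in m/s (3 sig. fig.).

Δv ≈ 2900 m/s

m₀ = m_dry + m_prop = 28,000 + 36,490 = 64,490 kg.
Using Δv = v_e ln(m₀/m_f): Δv = v_e · ln(m₀/m_f) = 3480.0 × ln(2.303) = 3480.0 × 0.8343 ≈ 2903.4 m/s.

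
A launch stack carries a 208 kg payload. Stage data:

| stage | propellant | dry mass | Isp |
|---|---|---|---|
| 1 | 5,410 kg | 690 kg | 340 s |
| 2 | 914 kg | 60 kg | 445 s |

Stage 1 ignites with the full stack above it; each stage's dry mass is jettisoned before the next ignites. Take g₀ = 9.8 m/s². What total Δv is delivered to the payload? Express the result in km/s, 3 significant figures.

Δv ≈ 11.0 km/s

Ignition mass of stage 1 = 5,410+690 + 914+60 + 208 = 7,282 kg.
Stage 1: m₀ = 7,282 kg, m_f = 7,282 − 5,410 = 1,872 kg; Δv = 340×9.8×ln(3.89) = 3332.0×1.3584 ≈ 4526 m/s.
Stage 2: m₀ = 1,182 kg, m_f = 1,182 − 914 = 268 kg; Δv = 445×9.8×ln(4.41) = 4361.0×1.4840 ≈ 6472 m/s.
Total Δv = 4526 + 6472 = 10998 m/s.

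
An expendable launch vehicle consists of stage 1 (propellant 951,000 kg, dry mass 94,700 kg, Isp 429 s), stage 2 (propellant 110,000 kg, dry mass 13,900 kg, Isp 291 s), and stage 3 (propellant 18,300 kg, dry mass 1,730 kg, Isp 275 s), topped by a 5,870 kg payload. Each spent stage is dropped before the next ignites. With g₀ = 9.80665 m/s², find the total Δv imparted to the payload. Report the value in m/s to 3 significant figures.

Ignition mass of stage 1 = 951,000+94,700 + 110,000+13,900 + 18,300+1,730 + 5,870 = 1,195,500 kg.
Stage 1: m₀ = 1,195,500 kg, m_f = 1,195,500 − 951,000 = 244,500 kg; Δv = 429×9.80665×ln(4.89) = 4207.1×1.5871 ≈ 6677 m/s.
Stage 2: m₀ = 149,800 kg, m_f = 149,800 − 110,000 = 39,800 kg; Δv = 291×9.80665×ln(3.764) = 2853.7×1.3254 ≈ 3782 m/s.
Stage 3: m₀ = 25,900 kg, m_f = 25,900 − 18,300 = 7,600 kg; Δv = 275×9.80665×ln(3.408) = 2696.8×1.2261 ≈ 3307 m/s.
Total Δv = 6677 + 3782 + 3307 = 13766 m/s.

Δv ≈ 13800 m/s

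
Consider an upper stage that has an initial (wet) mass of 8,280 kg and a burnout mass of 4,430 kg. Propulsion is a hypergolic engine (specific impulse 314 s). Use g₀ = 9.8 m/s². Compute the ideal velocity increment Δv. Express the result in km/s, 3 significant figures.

v_e = Isp · g₀ = 314 × 9.8 = 3077.2 m/s.
Δv = v_e · ln(m₀/m_f) = 3077.2 × ln(1.869) = 3077.2 × 0.6254 ≈ 1924.6 m/s.

Δv ≈ 1.92 km/s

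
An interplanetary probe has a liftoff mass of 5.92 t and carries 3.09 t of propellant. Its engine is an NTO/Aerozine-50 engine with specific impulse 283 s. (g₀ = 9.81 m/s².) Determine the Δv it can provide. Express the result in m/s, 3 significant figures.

v_e = Isp · g₀ = 283 × 9.81 = 2776.2 m/s.
m_f = m₀ − m_prop = 5.92 − 3.09 = 2.83 t.
Using Δv = v_e ln(m₀/m_f): Δv = v_e · ln(m₀/m_f) = 2776.2 × ln(2.092) = 2776.2 × 0.7381 ≈ 2049.0 m/s.

Δv ≈ 2050 m/s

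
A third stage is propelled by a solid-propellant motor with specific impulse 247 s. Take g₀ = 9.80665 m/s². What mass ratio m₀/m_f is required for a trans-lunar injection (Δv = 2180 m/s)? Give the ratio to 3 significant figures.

mass ratio ≈ 2.46

v_e = Isp · g₀ = 247 × 9.80665 = 2422.2 m/s.
By the Tsiolkovsky rocket equation, m₀/m_f = exp(Δv / v_e) = exp(2180 / 2422.2) = exp(0.9000) = 2.4596.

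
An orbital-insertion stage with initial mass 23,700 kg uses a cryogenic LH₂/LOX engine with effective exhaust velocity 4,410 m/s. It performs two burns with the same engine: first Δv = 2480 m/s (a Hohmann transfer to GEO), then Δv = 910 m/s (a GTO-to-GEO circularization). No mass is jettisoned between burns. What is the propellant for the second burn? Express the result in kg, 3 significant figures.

After the first burn: m = 23700 × exp(−2480/4410.0) = 23700 × 0.56986 = 13,505.7 kg.
After the second burn: m = 13,505.7 × exp(−910/4410.0) = 13,505.7 × 0.81355 = 10,987.6 kg.
Second-burn propellant = 13,505.7 − 10,987.6 = 2,518.1 kg.

propellant for the second burn ≈ 2520 kg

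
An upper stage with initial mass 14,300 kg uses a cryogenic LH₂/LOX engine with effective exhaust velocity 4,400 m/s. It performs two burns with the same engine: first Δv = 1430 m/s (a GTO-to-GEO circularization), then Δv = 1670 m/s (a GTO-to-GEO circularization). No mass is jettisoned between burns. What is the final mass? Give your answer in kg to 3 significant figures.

final mass ≈ 7070 kg

After the first burn: m = 14300 × exp(−1430/4400.0) = 14300 × 0.72253 = 10,332.2 kg.
After the second burn: m = 10,332.2 × exp(−1670/4400.0) = 10,332.2 × 0.68417 = 7,068.98 kg.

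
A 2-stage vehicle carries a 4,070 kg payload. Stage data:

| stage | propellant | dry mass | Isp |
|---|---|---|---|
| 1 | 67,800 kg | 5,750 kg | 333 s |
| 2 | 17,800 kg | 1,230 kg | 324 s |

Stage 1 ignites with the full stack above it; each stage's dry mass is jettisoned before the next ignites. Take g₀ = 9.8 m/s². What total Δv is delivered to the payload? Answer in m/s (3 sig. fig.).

Δv ≈ 8620 m/s

Ignition mass of stage 1 = 67,800+5,750 + 17,800+1,230 + 4,070 = 96,650 kg.
Stage 1: m₀ = 96,650 kg, m_f = 96,650 − 67,800 = 28,850 kg; Δv = 333×9.8×ln(3.35) = 3263.4×1.2090 ≈ 3945 m/s.
Stage 2: m₀ = 23,100 kg, m_f = 23,100 − 17,800 = 5,300 kg; Δv = 324×9.8×ln(4.358) = 3175.2×1.4721 ≈ 4674 m/s.
Total Δv = 3945 + 4674 = 8619 m/s.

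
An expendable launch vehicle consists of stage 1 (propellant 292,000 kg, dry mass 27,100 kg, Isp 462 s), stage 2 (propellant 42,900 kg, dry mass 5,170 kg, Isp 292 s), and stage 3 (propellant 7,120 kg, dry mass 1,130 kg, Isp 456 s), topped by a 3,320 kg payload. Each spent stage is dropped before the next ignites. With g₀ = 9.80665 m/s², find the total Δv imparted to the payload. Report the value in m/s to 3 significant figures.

Ignition mass of stage 1 = 292,000+27,100 + 42,900+5,170 + 7,120+1,130 + 3,320 = 378,740 kg.
Stage 1: m₀ = 378,740 kg, m_f = 378,740 − 292,000 = 86,740 kg; Δv = 462×9.80665×ln(4.366) = 4530.7×1.4739 ≈ 6678 m/s.
Stage 2: m₀ = 59,640 kg, m_f = 59,640 − 42,900 = 16,740 kg; Δv = 292×9.80665×ln(3.563) = 2863.5×1.2705 ≈ 3638 m/s.
Stage 3: m₀ = 11,570 kg, m_f = 11,570 − 7,120 = 4,450 kg; Δv = 456×9.80665×ln(2.6) = 4471.8×0.9555 ≈ 4273 m/s.
Total Δv = 6678 + 3638 + 4273 = 14589 m/s.

Δv ≈ 14600 m/s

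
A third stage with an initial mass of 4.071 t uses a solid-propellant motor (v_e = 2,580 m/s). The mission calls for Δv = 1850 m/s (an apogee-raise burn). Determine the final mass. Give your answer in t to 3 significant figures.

Rocket equation: m₀/m_f = exp(Δv / v_e) = exp(1850 / 2580.0) = exp(0.7171) = 2.0484.
m_f = m₀ / 2.0484 = 4.071 / 2.0484 = 1.9874 t.

final mass ≈ 1.99 t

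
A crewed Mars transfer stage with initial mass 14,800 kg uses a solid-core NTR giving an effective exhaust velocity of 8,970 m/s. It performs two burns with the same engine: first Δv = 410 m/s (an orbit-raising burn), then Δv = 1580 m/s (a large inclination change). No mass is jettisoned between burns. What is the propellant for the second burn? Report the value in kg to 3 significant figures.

propellant for the second burn ≈ 2280 kg

After the first burn: m = 14800 × exp(−410/8970.0) = 14800 × 0.95532 = 14,138.7 kg.
After the second burn: m = 14,138.7 × exp(−1580/8970.0) = 14,138.7 × 0.83850 = 11,855.3 kg.
Second-burn propellant = 14,138.7 − 11,855.3 = 2,283.4 kg.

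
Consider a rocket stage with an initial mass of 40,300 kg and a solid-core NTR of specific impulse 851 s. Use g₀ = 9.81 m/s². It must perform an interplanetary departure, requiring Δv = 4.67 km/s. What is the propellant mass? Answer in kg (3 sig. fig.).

propellant mass ≈ 17300 kg

v_e = Isp · g₀ = 851 × 9.81 = 8348.3 m/s.
Using Δv = v_e ln(m₀/m_f): m₀/m_f = exp(Δv / v_e) = exp(4670 / 8348.3) = exp(0.5594) = 1.7496.
m_f = 40,300 / 1.7496 = 23,033.8 kg, so propellant = m₀ − m_f = 40,300 − 23,033.8 = 17,266.2 kg.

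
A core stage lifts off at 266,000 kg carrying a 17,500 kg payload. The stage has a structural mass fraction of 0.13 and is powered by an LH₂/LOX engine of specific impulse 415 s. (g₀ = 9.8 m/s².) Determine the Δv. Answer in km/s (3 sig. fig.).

Δv ≈ 6.81 km/s

Stage wet mass = m₀ − payload = 266,000 − 17,500 = 248,500 kg.
Stage dry mass = ε × stage wet mass = 0.13 × 248,500 = 32,305 kg.
Burnout mass m_f = stage dry + payload = 32,305 + 17,500 = 49,805 kg.
v_e = Isp · g₀ = 415 × 9.8 = 4067.0 m/s.
Δv = v_e · ln(266,000/49,805) = 4067.0 × ln(5.341) = 4067.0 × 1.6754 ≈ 6814 m/s.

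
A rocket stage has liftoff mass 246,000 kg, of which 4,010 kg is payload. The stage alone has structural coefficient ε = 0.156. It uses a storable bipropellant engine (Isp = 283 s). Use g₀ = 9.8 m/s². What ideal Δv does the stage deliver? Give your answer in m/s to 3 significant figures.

Δv ≈ 4920 m/s

Stage wet mass = m₀ − payload = 246,000 − 4,010 = 241,990 kg.
Stage dry mass = ε × stage wet mass = 0.156 × 241,990 = 37,750.4 kg.
Burnout mass m_f = stage dry + payload = 37,750.4 + 4,010 = 41,760.4 kg.
v_e = Isp · g₀ = 283 × 9.8 = 2773.4 m/s.
Using Δv = v_e ln(m₀/m_f): Δv = v_e · ln(246,000/41,760.4) = 2773.4 × ln(5.891) = 2773.4 × 1.7734 ≈ 4918 m/s.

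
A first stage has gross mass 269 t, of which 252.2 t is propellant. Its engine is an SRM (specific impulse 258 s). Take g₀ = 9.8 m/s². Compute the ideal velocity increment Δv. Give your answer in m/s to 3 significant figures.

v_e = Isp · g₀ = 258 × 9.8 = 2528.4 m/s.
m_f = m₀ − m_prop = 269 − 252.2 = 16.8 t.
Rocket equation: Δv = v_e · ln(m₀/m_f) = 2528.4 × ln(16.01) = 2528.4 × 2.7733 ≈ 7012.1 m/s.

Δv ≈ 7010 m/s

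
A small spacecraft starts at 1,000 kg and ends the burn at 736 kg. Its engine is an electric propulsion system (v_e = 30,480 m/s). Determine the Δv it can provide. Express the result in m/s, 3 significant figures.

Δv ≈ 9340 m/s

By the Tsiolkovsky rocket equation, Δv = v_e · ln(m₀/m_f) = 30480.0 × ln(1.359) = 30480.0 × 0.3065 ≈ 9342.9 m/s.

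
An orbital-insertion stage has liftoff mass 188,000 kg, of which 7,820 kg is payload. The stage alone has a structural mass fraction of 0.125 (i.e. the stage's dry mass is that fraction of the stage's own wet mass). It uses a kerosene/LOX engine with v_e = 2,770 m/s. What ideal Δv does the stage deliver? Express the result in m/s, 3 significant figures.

Stage wet mass = m₀ − payload = 188,000 − 7,820 = 180,180 kg.
Stage dry mass = ε × stage wet mass = 0.125 × 180,180 = 22,522.5 kg.
Burnout mass m_f = stage dry + payload = 22,522.5 + 7,820 = 30,342.5 kg.
By the Tsiolkovsky rocket equation, Δv = v_e · ln(188,000/30,342.5) = 2770.0 × ln(6.196) = 2770.0 × 1.8239 ≈ 5052 m/s.

Δv ≈ 5050 m/s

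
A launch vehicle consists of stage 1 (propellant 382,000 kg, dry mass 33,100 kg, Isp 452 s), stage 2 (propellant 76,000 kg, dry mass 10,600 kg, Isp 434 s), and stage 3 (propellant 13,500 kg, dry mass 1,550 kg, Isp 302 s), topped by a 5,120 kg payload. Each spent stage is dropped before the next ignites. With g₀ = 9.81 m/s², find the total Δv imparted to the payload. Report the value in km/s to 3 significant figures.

Δv ≈ 14.4 km/s

Ignition mass of stage 1 = 382,000+33,100 + 76,000+10,600 + 13,500+1,550 + 5,120 = 521,870 kg.
Stage 1: m₀ = 521,870 kg, m_f = 521,870 − 382,000 = 139,870 kg; Δv = 452×9.81×ln(3.731) = 4434.1×1.3167 ≈ 5838 m/s.
Stage 2: m₀ = 106,770 kg, m_f = 106,770 − 76,000 = 30,770 kg; Δv = 434×9.81×ln(3.47) = 4257.5×1.2441 ≈ 5297 m/s.
Stage 3: m₀ = 20,170 kg, m_f = 20,170 − 13,500 = 6,670 kg; Δv = 302×9.81×ln(3.024) = 2962.6×1.1066 ≈ 3278 m/s.
Total Δv = 5838 + 5297 + 3278 = 14413 m/s.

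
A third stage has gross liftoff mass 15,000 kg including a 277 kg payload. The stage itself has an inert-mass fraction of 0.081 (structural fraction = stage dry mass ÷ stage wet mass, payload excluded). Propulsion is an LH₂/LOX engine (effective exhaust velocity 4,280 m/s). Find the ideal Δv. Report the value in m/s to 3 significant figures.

Stage wet mass = m₀ − payload = 15,000 − 277 = 14,723 kg.
Stage dry mass = ε × stage wet mass = 0.081 × 14,723 = 1,192.56 kg.
Burnout mass m_f = stage dry + payload = 1,192.56 + 277 = 1,469.56 kg.
By the Tsiolkovsky rocket equation, Δv = v_e · ln(15,000/1,469.56) = 4280.0 × ln(10.21) = 4280.0 × 2.3231 ≈ 9943 m/s.

Δv ≈ 9940 m/s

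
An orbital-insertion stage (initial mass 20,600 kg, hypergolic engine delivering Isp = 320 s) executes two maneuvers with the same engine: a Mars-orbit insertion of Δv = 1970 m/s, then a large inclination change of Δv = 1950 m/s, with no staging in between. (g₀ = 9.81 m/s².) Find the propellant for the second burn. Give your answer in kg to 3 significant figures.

propellant for the second burn ≈ 5090 kg

v_e = Isp · g₀ = 320 × 9.81 = 3139.2 m/s.
After the first burn: m = 20600 × exp(−1970/3139.2) = 20600 × 0.53390 = 10,998.3 kg.
After the second burn: m = 10,998.3 × exp(−1950/3139.2) = 10,998.3 × 0.53731 = 5,909.5 kg.
Second-burn propellant = 10,998.3 − 5,909.5 = 5,088.8 kg.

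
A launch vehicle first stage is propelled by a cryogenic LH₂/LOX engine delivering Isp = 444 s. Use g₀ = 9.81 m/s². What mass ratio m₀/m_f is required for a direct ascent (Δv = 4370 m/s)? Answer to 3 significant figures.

mass ratio ≈ 2.73

v_e = Isp · g₀ = 444 × 9.81 = 4355.6 m/s.
m₀/m_f = exp(Δv / v_e) = exp(4370 / 4355.6) = exp(1.0033) = 2.7273.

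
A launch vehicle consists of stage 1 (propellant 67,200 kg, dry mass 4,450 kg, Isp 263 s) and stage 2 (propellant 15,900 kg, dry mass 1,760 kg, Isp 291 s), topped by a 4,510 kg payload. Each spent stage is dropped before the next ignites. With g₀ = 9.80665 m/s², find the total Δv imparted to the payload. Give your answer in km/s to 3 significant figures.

Ignition mass of stage 1 = 67,200+4,450 + 15,900+1,760 + 4,510 = 93,820 kg.
Stage 1: m₀ = 93,820 kg, m_f = 93,820 − 67,200 = 26,620 kg; Δv = 263×9.80665×ln(3.524) = 2579.1×1.2597 ≈ 3249 m/s.
Stage 2: m₀ = 22,170 kg, m_f = 22,170 − 15,900 = 6,270 kg; Δv = 291×9.80665×ln(3.536) = 2853.7×1.2630 ≈ 3604 m/s.
Total Δv = 3249 + 3604 = 6853 m/s.

Δv ≈ 6.85 km/s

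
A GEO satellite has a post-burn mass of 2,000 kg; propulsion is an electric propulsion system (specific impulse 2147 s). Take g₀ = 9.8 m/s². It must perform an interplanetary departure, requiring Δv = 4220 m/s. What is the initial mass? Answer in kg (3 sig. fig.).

initial mass ≈ 2440 kg

v_e = Isp · g₀ = 2147 × 9.8 = 21040.6 m/s.
Using Δv = v_e ln(m₀/m_f): m₀/m_f = exp(Δv / v_e) = exp(4220 / 21040.6) = exp(0.2006) = 1.2221.
m₀ = m_f × 1.2221 = 2,000 × 1.2221 = 2,444.2 kg.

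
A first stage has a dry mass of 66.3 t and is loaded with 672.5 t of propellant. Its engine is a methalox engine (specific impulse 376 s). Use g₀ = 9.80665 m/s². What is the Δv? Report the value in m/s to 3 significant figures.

v_e = Isp · g₀ = 376 × 9.80665 = 3687.3 m/s.
m₀ = m_dry + m_prop = 66.3 + 672.5 = 738.8 t.
By the Tsiolkovsky rocket equation, Δv = v_e · ln(m₀/m_f) = 3687.3 × ln(11.14) = 3687.3 × 2.4108 ≈ 8889.5 m/s.

Δv ≈ 8890 m/s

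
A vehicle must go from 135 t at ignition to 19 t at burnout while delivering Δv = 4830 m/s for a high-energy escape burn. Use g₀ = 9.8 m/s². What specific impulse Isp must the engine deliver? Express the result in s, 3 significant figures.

Isp ≈ 251 s

ln(m₀/m_f) = ln(135000/19000) = ln(7.105) = 1.9608.
By the Tsiolkovsky rocket equation, v_e = Δv / ln(m₀/m_f) = 4830 / 1.9608 = 2463.2 m/s.
Isp = v_e / g₀ = 2463.2 / 9.8 = 251.4 s.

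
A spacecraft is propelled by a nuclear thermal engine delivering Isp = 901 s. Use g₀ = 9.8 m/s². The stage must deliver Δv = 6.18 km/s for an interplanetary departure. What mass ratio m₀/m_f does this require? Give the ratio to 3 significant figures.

v_e = Isp · g₀ = 901 × 9.8 = 8829.8 m/s.
Rocket equation: m₀/m_f = exp(Δv / v_e) = exp(6180 / 8829.8) = exp(0.6999) = 2.0136.

mass ratio ≈ 2.01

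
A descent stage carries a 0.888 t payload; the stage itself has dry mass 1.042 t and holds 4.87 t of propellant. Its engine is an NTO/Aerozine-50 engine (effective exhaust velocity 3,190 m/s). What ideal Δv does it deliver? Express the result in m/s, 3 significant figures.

Δv ≈ 4020 m/s

m₀ = payload + dry + propellant = 0.888 + 1.042 + 4.87 = 6.8 t.
m_f = payload + dry = 0.888 + 1.042 = 1.93 t.
Δv = v_e · ln(m₀/m_f) = 3190.0 × ln(3.523) = 3190.0 × 1.2594 ≈ 4017.5 m/s.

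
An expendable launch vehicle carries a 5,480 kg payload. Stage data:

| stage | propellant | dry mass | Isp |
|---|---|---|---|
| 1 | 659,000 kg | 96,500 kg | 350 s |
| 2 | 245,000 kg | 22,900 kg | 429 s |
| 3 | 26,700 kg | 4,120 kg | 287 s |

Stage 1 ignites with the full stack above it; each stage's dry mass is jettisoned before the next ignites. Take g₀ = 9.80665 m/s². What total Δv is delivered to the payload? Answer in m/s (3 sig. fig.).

Ignition mass of stage 1 = 659,000+96,500 + 245,000+22,900 + 26,700+4,120 + 5,480 = 1,059,700 kg.
Stage 1: m₀ = 1,059,700 kg, m_f = 1,059,700 − 659,000 = 400,700 kg; Δv = 350×9.80665×ln(2.645) = 3432.3×0.9725 ≈ 3338 m/s.
Stage 2: m₀ = 304,200 kg, m_f = 304,200 − 245,000 = 59,200 kg; Δv = 429×9.80665×ln(5.139) = 4207.1×1.6368 ≈ 6886 m/s.
Stage 3: m₀ = 36,300 kg, m_f = 36,300 − 26,700 = 9,600 kg; Δv = 287×9.80665×ln(3.781) = 2814.5×1.3301 ≈ 3743 m/s.
Total Δv = 3338 + 6886 + 3743 = 13967 m/s.

Δv ≈ 14000 m/s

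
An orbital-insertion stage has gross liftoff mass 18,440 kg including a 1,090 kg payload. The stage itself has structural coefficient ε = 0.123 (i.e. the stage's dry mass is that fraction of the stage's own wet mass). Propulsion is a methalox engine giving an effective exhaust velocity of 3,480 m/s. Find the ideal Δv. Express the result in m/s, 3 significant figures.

Δv ≈ 6070 m/s

Stage wet mass = m₀ − payload = 18,440 − 1,090 = 17,350 kg.
Stage dry mass = ε × stage wet mass = 0.123 × 17,350 = 2,134.05 kg.
Burnout mass m_f = stage dry + payload = 2,134.05 + 1,090 = 3,224.05 kg.
From the ideal rocket equation, Δv = v_e · ln(18,440/3,224.05) = 3480.0 × ln(5.72) = 3480.0 × 1.7439 ≈ 6069 m/s.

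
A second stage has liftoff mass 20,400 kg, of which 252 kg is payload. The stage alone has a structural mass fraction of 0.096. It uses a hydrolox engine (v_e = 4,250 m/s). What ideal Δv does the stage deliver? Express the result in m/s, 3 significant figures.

Δv ≈ 9490 m/s

Stage wet mass = m₀ − payload = 20,400 − 252 = 20,148 kg.
Stage dry mass = ε × stage wet mass = 0.096 × 20,148 = 1,934.21 kg.
Burnout mass m_f = stage dry + payload = 1,934.21 + 252 = 2,186.21 kg.
Δv = v_e · ln(20,400/2,186.21) = 4250.0 × ln(9.331) = 4250.0 × 2.2334 ≈ 9492 m/s.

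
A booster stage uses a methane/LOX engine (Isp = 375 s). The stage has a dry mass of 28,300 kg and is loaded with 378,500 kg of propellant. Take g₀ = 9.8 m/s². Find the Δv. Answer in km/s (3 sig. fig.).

Δv ≈ 9.80 km/s

v_e = Isp · g₀ = 375 × 9.8 = 3675.0 m/s.
m₀ = m_dry + m_prop = 28,300 + 378,500 = 406,800 kg.
Δv = v_e · ln(m₀/m_f) = 3675.0 × ln(14.37) = 3675.0 × 2.6655 ≈ 9795.6 m/s.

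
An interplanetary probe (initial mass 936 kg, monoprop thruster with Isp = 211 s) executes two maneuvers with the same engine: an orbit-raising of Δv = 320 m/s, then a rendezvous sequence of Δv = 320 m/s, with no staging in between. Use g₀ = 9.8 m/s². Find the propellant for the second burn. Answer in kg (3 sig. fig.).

v_e = Isp · g₀ = 211 × 9.8 = 2067.8 m/s.
After the first burn: m = 936 × exp(−320/2067.8) = 936 × 0.85663 = 801.806 kg.
After the second burn: m = 801.806 × exp(−320/2067.8) = 801.806 × 0.85663 = 686.851 kg.
Second-burn propellant = 801.806 − 686.851 = 114.955 kg.

propellant for the second burn ≈ 115 kg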